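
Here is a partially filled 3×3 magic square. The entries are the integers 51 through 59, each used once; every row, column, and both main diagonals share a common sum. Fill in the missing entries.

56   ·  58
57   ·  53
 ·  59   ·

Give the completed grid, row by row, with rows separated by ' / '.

The entries are 51 through 59, which sum to 495, so each line sums to 495/3 = 165.
Row 1 must total 165; the given cells sum to 114, so (1,2) = 51.
From row 2, 165 − (57 + 53) gives (2,2) = 55.
Using column 1: 56 + 57 + ? → (3,1) = 165 − 113 = 52.
Column 3 must total 165; the given cells sum to 111, so (3,3) = 54.

56 51 58 / 57 55 53 / 52 59 54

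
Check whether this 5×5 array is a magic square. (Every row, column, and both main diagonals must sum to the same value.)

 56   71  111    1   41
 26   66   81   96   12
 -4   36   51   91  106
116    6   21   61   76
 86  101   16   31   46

No — row 4 sums to 280 but column 5 sums to 281.

Row 1: 56 + 71 + 111 + 1 + 41 = 280.
Row 2: 26 + 66 + 81 + 96 + 12 = 281.
Row 3: -4 + 36 + 51 + 91 + 106 = 280.
Row 4: 116 + 6 + 21 + 61 + 76 = 280.
Row 5: 86 + 101 + 16 + 31 + 46 = 280.
Column 1: 56 + 26 + (-4) + 116 + 86 = 280.
Column 2: 71 + 66 + 36 + 6 + 101 = 280.
Column 3: 111 + 81 + 51 + 21 + 16 = 280.
Column 4: 1 + 96 + 91 + 61 + 31 = 280.
Column 5: 41 + 12 + 106 + 76 + 46 = 281.
Main diagonal: 56 + 66 + 51 + 61 + 46 = 280.
Anti-diagonal: 41 + 96 + 51 + 6 + 86 = 280.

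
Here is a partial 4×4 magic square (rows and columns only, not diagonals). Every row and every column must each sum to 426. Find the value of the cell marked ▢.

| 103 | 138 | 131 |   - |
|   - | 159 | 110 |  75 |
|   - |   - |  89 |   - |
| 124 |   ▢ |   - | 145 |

Row 1: 103 + 138 + 131 + ? = 426, so (1,4) = 54.
Row 2 must total 426; the given cells sum to 344, so (2,1) = 82.
Column 1: 103 + 82 + 124 + ? = 426, so (3,1) = 117.
Column 3 must total 426; the given cells sum to 330, so (4,3) = 96.
From column 4, 426 − (54 + 75 + 145) gives (3,4) = 152.
From row 3, 426 − (117 + 89 + 152) gives (3,2) = 68.
The remaining cell in row 4 is (4,2) = 426 − 365 = 61.

61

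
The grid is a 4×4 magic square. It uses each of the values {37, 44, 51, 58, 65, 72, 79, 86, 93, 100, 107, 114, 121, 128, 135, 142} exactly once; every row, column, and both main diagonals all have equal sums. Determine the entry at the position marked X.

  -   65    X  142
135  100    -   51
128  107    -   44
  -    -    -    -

93

The 16 entries sum to 1432, so each line sums to 1432/4 = 358.
The remaining cell in row 2 is (2,3) = 358 − 286 = 72.
Row 3 needs 358; the known cells sum to 279, so (3,3) = 79.
The remaining cell in column 2 is (4,2) = 358 − 272 = 86.
Column 4: 142 + 51 + 44 + ? = 358, so (4,4) = 121.
Main diagonal must total 358; the given cells sum to 300, so (1,1) = 58.
Anti-diagonal needs 358; the known cells sum to 321, so (4,1) = 37.
The remaining cell in row 1 is (1,3) = 358 − 265 = 93.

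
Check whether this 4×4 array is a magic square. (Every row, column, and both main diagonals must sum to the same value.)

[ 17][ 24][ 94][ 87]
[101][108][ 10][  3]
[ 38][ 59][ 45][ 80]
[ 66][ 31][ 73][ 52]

Row 1: 17 + 24 + 94 + 87 = 222.
Row 2: 101 + 108 + 10 + 3 = 222.
Row 3: 38 + 59 + 45 + 80 = 222.
Row 4: 66 + 31 + 73 + 52 = 222.
Column 1: 17 + 101 + 38 + 66 = 222.
Column 2: 24 + 108 + 59 + 31 = 222.
Column 3: 94 + 10 + 45 + 73 = 222.
Column 4: 87 + 3 + 80 + 52 = 222.
Main diagonal: 17 + 108 + 45 + 52 = 222.
Anti-diagonal: 87 + 10 + 59 + 66 = 222.
All lines sum to 222.

Yes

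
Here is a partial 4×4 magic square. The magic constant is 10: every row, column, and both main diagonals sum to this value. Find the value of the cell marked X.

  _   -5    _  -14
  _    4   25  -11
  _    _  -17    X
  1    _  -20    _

19

Row 2 needs 10; the known cells sum to 18, so (2,1) = -8.
Column 3 needs 10; the known cells sum to -12, so (1,3) = 22.
Anti-diagonal needs 10; the known cells sum to 12, so (3,2) = -2.
Row 1: -5 + 22 + (-14) + ? = 10, so (1,1) = 7.
Column 1: 7 + (-8) + 1 + ? = 10, so (3,1) = 10.
The remaining cell in column 2 is (4,2) = 10 − (-3) = 13.
Main diagonal: 7 + 4 + (-17) + ? = 10, so (4,4) = 16.
The remaining cell in row 3 is (3,4) = 10 − (-9) = 19.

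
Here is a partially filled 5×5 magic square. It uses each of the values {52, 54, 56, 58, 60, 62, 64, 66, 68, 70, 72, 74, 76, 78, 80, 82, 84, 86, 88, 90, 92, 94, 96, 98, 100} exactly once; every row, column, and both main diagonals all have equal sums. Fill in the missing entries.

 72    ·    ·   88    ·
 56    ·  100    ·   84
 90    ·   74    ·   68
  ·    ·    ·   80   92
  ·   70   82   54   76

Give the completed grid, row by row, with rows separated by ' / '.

72 94 66 88 60 / 56 78 100 62 84 / 90 52 74 96 68 / 64 86 58 80 92 / 98 70 82 54 76

The 25 entries sum to 1900, so each line sums to 1900/5 = 380.
Row 5 needs 380; the known cells sum to 282, so (5,1) = 98.
Column 1 must total 380; the given cells sum to 316, so (4,1) = 64.
Column 5 needs 380; the known cells sum to 320, so (1,5) = 60.
From main diagonal, 380 − (72 + 74 + 80 + 76) gives (2,2) = 78.
The remaining cell in row 2 is (2,4) = 380 − 318 = 62.
Column 4 needs 380; the known cells sum to 284, so (3,4) = 96.
Anti-diagonal: 60 + 62 + 74 + 98 + ? = 380, so (4,2) = 86.
The remaining cell in row 3 is (3,2) = 380 − 328 = 52.
The remaining cell in row 4 is (4,3) = 380 − 322 = 58.
The remaining cell in column 2 is (1,2) = 380 − 286 = 94.
Column 3: 100 + 74 + 58 + 82 + ? = 380, so (1,3) = 66.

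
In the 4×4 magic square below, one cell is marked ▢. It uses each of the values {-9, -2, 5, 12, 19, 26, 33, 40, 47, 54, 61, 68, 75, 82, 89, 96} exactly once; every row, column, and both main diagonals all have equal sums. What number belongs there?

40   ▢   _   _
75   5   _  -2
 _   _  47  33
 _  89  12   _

The 16 entries sum to 696, so each line sums to 696/4 = 174.
Row 2: 75 + 5 + (-2) + ? = 174, so (2,3) = 96.
Column 3: 96 + 47 + 12 + ? = 174, so (1,3) = 19.
Main diagonal must total 174; the given cells sum to 92, so (4,4) = 82.
Using row 4: 89 + 12 + 82 + ? → (4,1) = 174 − 183 = -9.
From column 1, 174 − (40 + 75 + (-9)) gives (3,1) = 68.
From column 4, 174 − (-2 + 33 + 82) gives (1,4) = 61.
Anti-diagonal needs 174; the known cells sum to 148, so (3,2) = 26.
From row 1, 174 − (40 + 19 + 61) gives (1,2) = 54.

54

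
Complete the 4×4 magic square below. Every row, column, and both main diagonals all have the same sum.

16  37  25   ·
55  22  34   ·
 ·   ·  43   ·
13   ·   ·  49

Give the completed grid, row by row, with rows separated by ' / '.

Main diagonal is already complete: 16 + 22 + 43 + 49 = 130, so that is the magic constant.
Using row 1: 16 + 37 + 25 + ? → (1,4) = 130 − 78 = 52.
Using row 2: 55 + 22 + 34 + ? → (2,4) = 130 − 111 = 19.
The remaining cell in column 1 is (3,1) = 130 − 84 = 46.
The remaining cell in column 3 is (4,3) = 130 − 102 = 28.
The remaining cell in column 4 is (3,4) = 130 − 120 = 10.
Anti-diagonal needs 130; the known cells sum to 99, so (3,2) = 31.
From row 4, 130 − (13 + 28 + 49) gives (4,2) = 40.

16 37 25 52 / 55 22 34 19 / 46 31 43 10 / 13 40 28 49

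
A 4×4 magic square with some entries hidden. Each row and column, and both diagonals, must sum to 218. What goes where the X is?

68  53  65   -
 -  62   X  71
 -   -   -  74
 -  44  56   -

50

Row 1: 68 + 53 + 65 + ? = 218, so (1,4) = 32.
Column 2: 53 + 62 + 44 + ? = 218, so (3,2) = 59.
From column 4, 218 − (32 + 71 + 74) gives (4,4) = 41.
Main diagonal must total 218; the given cells sum to 171, so (3,3) = 47.
Row 3 must total 218; the given cells sum to 180, so (3,1) = 38.
From row 4, 218 − (44 + 56 + 41) gives (4,1) = 77.
From column 1, 218 − (68 + 38 + 77) gives (2,1) = 35.
From column 3, 218 − (65 + 47 + 56) gives (2,3) = 50.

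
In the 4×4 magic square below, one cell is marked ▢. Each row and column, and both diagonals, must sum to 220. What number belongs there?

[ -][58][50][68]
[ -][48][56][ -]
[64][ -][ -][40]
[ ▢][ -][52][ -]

42

Using row 1: 58 + 50 + 68 + ? → (1,1) = 220 − 176 = 44.
Column 3 needs 220; the known cells sum to 158, so (3,3) = 62.
The remaining cell in main diagonal is (4,4) = 220 − 154 = 66.
Row 3: 64 + 62 + 40 + ? = 220, so (3,2) = 54.
The remaining cell in column 2 is (4,2) = 220 − 160 = 60.
Column 4 must total 220; the given cells sum to 174, so (2,4) = 46.
Using anti-diagonal: 68 + 56 + 54 + ? → (4,1) = 220 − 178 = 42.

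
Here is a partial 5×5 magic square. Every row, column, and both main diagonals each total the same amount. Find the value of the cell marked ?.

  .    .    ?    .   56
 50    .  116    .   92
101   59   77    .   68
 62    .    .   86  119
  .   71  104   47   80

65

Column 5 is complete and sums to 415; that is the magic constant.
Using row 3: 101 + 59 + 77 + 68 + ? → (3,4) = 415 − 305 = 110.
Row 5 must total 415; the given cells sum to 302, so (5,1) = 113.
Column 1 must total 415; the given cells sum to 326, so (1,1) = 89.
The remaining cell in main diagonal is (2,2) = 415 − 332 = 83.
Row 2 must total 415; the given cells sum to 341, so (2,4) = 74.
Column 4 needs 415; the known cells sum to 317, so (1,4) = 98.
Using anti-diagonal: 56 + 74 + 77 + 113 + ? → (4,2) = 415 − 320 = 95.
Using row 4: 62 + 95 + 86 + 119 + ? → (4,3) = 415 − 362 = 53.
The remaining cell in column 2 is (1,2) = 415 − 308 = 107.
From column 3, 415 − (116 + 77 + 53 + 104) gives (1,3) = 65.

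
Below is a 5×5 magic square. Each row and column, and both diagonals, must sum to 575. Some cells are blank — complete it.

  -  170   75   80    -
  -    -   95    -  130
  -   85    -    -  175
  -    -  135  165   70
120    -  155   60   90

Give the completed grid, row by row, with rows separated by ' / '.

140 170 75 80 110 / 160 65 95 125 130 / 55 85 115 145 175 / 100 105 135 165 70 / 120 150 155 60 90

Row 5 needs 575; the known cells sum to 425, so (5,2) = 150.
Using column 3: 75 + 95 + 135 + 155 + ? → (3,3) = 575 − 460 = 115.
Column 5 must total 575; the given cells sum to 465, so (1,5) = 110.
From row 1, 575 − (170 + 75 + 80 + 110) gives (1,1) = 140.
Main diagonal must total 575; the given cells sum to 510, so (2,2) = 65.
The remaining cell in column 2 is (4,2) = 575 − 470 = 105.
Using anti-diagonal: 110 + 115 + 105 + 120 + ? → (2,4) = 575 − 450 = 125.
Row 2 needs 575; the known cells sum to 415, so (2,1) = 160.
The remaining cell in row 4 is (4,1) = 575 − 475 = 100.
From column 1, 575 − (140 + 160 + 100 + 120) gives (3,1) = 55.
The remaining cell in column 4 is (3,4) = 575 − 430 = 145.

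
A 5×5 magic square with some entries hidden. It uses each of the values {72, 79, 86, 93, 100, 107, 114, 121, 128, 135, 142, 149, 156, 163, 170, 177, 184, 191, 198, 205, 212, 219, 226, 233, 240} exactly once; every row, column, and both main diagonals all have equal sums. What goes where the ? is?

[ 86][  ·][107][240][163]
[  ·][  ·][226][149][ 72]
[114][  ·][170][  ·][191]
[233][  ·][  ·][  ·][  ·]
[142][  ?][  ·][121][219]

100

The 25 entries sum to 3900, so each line sums to 3900/5 = 780.
Row 1: 86 + 107 + 240 + 163 + ? = 780, so (1,2) = 184.
The remaining cell in column 1 is (2,1) = 780 − 575 = 205.
Column 5: 163 + 72 + 191 + 219 + ? = 780, so (4,5) = 135.
Using anti-diagonal: 163 + 149 + 170 + 142 + ? → (4,2) = 780 − 624 = 156.
Row 2 must total 780; the given cells sum to 652, so (2,2) = 128.
Main diagonal must total 780; the given cells sum to 603, so (4,4) = 177.
The remaining cell in row 4 is (4,3) = 780 − 701 = 79.
From column 3, 780 − (107 + 226 + 170 + 79) gives (5,3) = 198.
Column 4: 240 + 149 + 177 + 121 + ? = 780, so (3,4) = 93.
Row 3 needs 780; the known cells sum to 568, so (3,2) = 212.
The remaining cell in row 5 is (5,2) = 780 − 680 = 100.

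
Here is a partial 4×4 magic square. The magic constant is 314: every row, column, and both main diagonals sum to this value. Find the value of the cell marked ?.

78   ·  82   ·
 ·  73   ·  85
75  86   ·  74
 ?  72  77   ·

Using row 3: 75 + 86 + 74 + ? → (3,3) = 314 − 235 = 79.
Column 2 must total 314; the given cells sum to 231, so (1,2) = 83.
Column 3 must total 314; the given cells sum to 238, so (2,3) = 76.
From main diagonal, 314 − (78 + 73 + 79) gives (4,4) = 84.
Row 1 must total 314; the given cells sum to 243, so (1,4) = 71.
The remaining cell in row 2 is (2,1) = 314 − 234 = 80.
Row 4 must total 314; the given cells sum to 233, so (4,1) = 81.

81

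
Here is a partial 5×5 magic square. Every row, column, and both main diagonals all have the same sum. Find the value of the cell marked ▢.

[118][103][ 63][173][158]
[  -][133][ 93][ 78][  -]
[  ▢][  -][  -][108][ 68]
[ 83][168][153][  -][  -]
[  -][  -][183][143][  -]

178

Row 1 is complete and sums to 615; that is the magic constant.
Column 3: 63 + 93 + 153 + 183 + ? = 615, so (3,3) = 123.
Column 4 must total 615; the given cells sum to 502, so (4,4) = 113.
From main diagonal, 615 − (118 + 133 + 123 + 113) gives (5,5) = 128.
The remaining cell in anti-diagonal is (5,1) = 615 − 527 = 88.
Row 4: 83 + 168 + 153 + 113 + ? = 615, so (4,5) = 98.
Row 5 must total 615; the given cells sum to 542, so (5,2) = 73.
Column 2 must total 615; the given cells sum to 477, so (3,2) = 138.
The remaining cell in column 5 is (2,5) = 615 − 452 = 163.
From row 2, 615 − (133 + 93 + 78 + 163) gives (2,1) = 148.
Using row 3: 138 + 123 + 108 + 68 + ? → (3,1) = 615 − 437 = 178.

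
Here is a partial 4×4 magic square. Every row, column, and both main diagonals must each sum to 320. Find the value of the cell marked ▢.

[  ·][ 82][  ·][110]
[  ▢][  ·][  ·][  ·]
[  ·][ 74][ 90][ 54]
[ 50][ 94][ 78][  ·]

106

Row 3 must total 320; the given cells sum to 218, so (3,1) = 102.
From row 4, 320 − (50 + 94 + 78) gives (4,4) = 98.
From column 2, 320 − (82 + 74 + 94) gives (2,2) = 70.
Column 4 needs 320; the known cells sum to 262, so (2,4) = 58.
From main diagonal, 320 − (70 + 90 + 98) gives (1,1) = 62.
The remaining cell in anti-diagonal is (2,3) = 320 − 234 = 86.
Row 1 must total 320; the given cells sum to 254, so (1,3) = 66.
From row 2, 320 − (70 + 86 + 58) gives (2,1) = 106.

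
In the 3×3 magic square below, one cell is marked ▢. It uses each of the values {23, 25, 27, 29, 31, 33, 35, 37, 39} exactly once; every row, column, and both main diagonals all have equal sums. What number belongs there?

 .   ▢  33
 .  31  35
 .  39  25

The 9 entries sum to 279, so each line sums to 279/3 = 93.
Row 2: 31 + 35 + ? = 93, so (2,1) = 27.
From row 3, 93 − (39 + 25) gives (3,1) = 29.
Column 1 must total 93; the given cells sum to 56, so (1,1) = 37.
Column 2 needs 93; the known cells sum to 70, so (1,2) = 23.

23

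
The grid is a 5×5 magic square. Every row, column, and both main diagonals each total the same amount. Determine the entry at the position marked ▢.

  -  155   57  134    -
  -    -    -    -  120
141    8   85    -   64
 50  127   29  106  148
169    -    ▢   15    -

Row 4 is complete and sums to 460; that is the magic constant.
Using row 3: 141 + 8 + 85 + 64 + ? → (3,4) = 460 − 298 = 162.
Column 4: 134 + 162 + 106 + 15 + ? = 460, so (2,4) = 43.
Using anti-diagonal: 43 + 85 + 127 + 169 + ? → (1,5) = 460 − 424 = 36.
From row 1, 460 − (155 + 57 + 134 + 36) gives (1,1) = 78.
Column 1 must total 460; the given cells sum to 438, so (2,1) = 22.
From column 5, 460 − (36 + 120 + 64 + 148) gives (5,5) = 92.
Main diagonal must total 460; the given cells sum to 361, so (2,2) = 99.
Using row 2: 22 + 99 + 43 + 120 + ? → (2,3) = 460 − 284 = 176.
Using column 2: 155 + 99 + 8 + 127 + ? → (5,2) = 460 − 389 = 71.
Column 3 needs 460; the known cells sum to 347, so (5,3) = 113.

113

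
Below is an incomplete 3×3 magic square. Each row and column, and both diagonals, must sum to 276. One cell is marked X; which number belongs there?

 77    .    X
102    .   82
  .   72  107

87

Row 2: 102 + 82 + ? = 276, so (2,2) = 92.
Row 3: 72 + 107 + ? = 276, so (3,1) = 97.
Column 2 must total 276; the given cells sum to 164, so (1,2) = 112.
Column 3 needs 276; the known cells sum to 189, so (1,3) = 87.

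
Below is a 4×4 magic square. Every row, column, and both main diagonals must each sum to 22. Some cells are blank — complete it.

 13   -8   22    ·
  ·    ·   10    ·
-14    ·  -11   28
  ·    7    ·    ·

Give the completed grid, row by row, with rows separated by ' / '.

13 -8 22 -5 / 25 4 10 -17 / -14 19 -11 28 / -2 7 1 16

Row 1 needs 22; the known cells sum to 27, so (1,4) = -5.
Row 3: -14 + (-11) + 28 + ? = 22, so (3,2) = 19.
Column 2: -8 + 19 + 7 + ? = 22, so (2,2) = 4.
Using column 3: 22 + 10 + (-11) + ? → (4,3) = 22 − 21 = 1.
From main diagonal, 22 − (13 + 4 + (-11)) gives (4,4) = 16.
From anti-diagonal, 22 − (-5 + 10 + 19) gives (4,1) = -2.
Column 1 needs 22; the known cells sum to -3, so (2,1) = 25.
Using column 4: -5 + 28 + 16 + ? → (2,4) = 22 − 39 = -17.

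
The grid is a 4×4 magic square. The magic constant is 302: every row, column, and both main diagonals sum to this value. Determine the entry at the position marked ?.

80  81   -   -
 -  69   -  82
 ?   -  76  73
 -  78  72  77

From row 4, 302 − (78 + 72 + 77) gives (4,1) = 75.
Using column 2: 81 + 69 + 78 + ? → (3,2) = 302 − 228 = 74.
Column 4: 82 + 73 + 77 + ? = 302, so (1,4) = 70.
Anti-diagonal: 70 + 74 + 75 + ? = 302, so (2,3) = 83.
From row 1, 302 − (80 + 81 + 70) gives (1,3) = 71.
Using row 2: 69 + 83 + 82 + ? → (2,1) = 302 − 234 = 68.
Row 3: 74 + 76 + 73 + ? = 302, so (3,1) = 79.

79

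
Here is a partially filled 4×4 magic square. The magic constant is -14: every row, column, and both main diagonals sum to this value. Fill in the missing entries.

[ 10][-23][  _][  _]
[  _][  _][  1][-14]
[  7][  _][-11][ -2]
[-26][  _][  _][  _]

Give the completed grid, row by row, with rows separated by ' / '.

The remaining cell in row 3 is (3,2) = -14 − (-6) = -8.
Column 1: 10 + 7 + (-26) + ? = -14, so (2,1) = -5.
Anti-diagonal must total -14; the given cells sum to -33, so (1,4) = 19.
Row 1: 10 + (-23) + 19 + ? = -14, so (1,3) = -20.
Row 2: -5 + 1 + (-14) + ? = -14, so (2,2) = 4.
Column 2 must total -14; the given cells sum to -27, so (4,2) = 13.
Column 3 must total -14; the given cells sum to -30, so (4,3) = 16.
From column 4, -14 − (19 + (-14) + (-2)) gives (4,4) = -17.

10 -23 -20 19 / -5 4 1 -14 / 7 -8 -11 -2 / -26 13 16 -17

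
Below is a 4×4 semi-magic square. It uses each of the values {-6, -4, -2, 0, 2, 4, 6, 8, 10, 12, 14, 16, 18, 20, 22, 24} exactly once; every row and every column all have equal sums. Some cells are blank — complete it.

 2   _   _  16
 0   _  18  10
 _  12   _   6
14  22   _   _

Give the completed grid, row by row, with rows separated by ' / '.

The 16 entries sum to 144, so each line sums to 144/4 = 36.
Using row 2: 0 + 18 + 10 + ? → (2,2) = 36 − 28 = 8.
Using column 1: 2 + 0 + 14 + ? → (3,1) = 36 − 16 = 20.
Using column 2: 8 + 12 + 22 + ? → (1,2) = 36 − 42 = -6.
Column 4 must total 36; the given cells sum to 32, so (4,4) = 4.
From row 1, 36 − (2 + (-6) + 16) gives (1,3) = 24.
The remaining cell in row 3 is (3,3) = 36 − 38 = -2.
From row 4, 36 − (14 + 22 + 4) gives (4,3) = -4.

2 -6 24 16 / 0 8 18 10 / 20 12 -2 6 / 14 22 -4 4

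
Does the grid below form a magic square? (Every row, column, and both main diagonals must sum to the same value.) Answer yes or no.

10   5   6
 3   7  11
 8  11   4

Row 1: 10 + 5 + 6 = 21.
Row 2: 3 + 7 + 11 = 21.
Row 3: 8 + 11 + 4 = 23.
Column 1: 10 + 3 + 8 = 21.
Column 2: 5 + 7 + 11 = 23.
Column 3: 6 + 11 + 4 = 21.
Main diagonal: 10 + 7 + 4 = 21.
Anti-diagonal: 6 + 7 + 8 = 21.

No — row 3 sums to 23 but main diagonal sums to 21.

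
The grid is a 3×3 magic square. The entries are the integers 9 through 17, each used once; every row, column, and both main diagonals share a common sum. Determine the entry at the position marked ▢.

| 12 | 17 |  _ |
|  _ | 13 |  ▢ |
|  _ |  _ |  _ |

15

The entries are 9 through 17, which sum to 117, so each line sums to 117/3 = 39.
Using row 1: 12 + 17 + ? → (1,3) = 39 − 29 = 10.
Using column 2: 17 + 13 + ? → (3,2) = 39 − 30 = 9.
The remaining cell in main diagonal is (3,3) = 39 − 25 = 14.
Using anti-diagonal: 10 + 13 + ? → (3,1) = 39 − 23 = 16.
Column 1 needs 39; the known cells sum to 28, so (2,1) = 11.
Column 3 must total 39; the given cells sum to 24, so (2,3) = 15.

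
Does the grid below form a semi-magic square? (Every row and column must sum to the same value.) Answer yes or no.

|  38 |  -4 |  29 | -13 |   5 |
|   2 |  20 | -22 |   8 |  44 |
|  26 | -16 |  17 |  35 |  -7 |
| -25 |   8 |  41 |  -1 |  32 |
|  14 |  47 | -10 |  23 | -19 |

Row 1: 38 + (-4) + 29 + (-13) + 5 = 55.
Row 2: 2 + 20 + (-22) + 8 + 44 = 52.
Row 3: 26 + (-16) + 17 + 35 + (-7) = 55.
Row 4: -25 + 8 + 41 + (-1) + 32 = 55.
Row 5: 14 + 47 + (-10) + 23 + (-19) = 55.
Column 1: 38 + 2 + 26 + (-25) + 14 = 55.
Column 2: -4 + 20 + (-16) + 8 + 47 = 55.
Column 3: 29 + (-22) + 17 + 41 + (-10) = 55.
Column 4: -13 + 8 + 35 + (-1) + 23 = 52.
Column 5: 5 + 44 + (-7) + 32 + (-19) = 55.

No — row 2 sums to 52 but row 3 sums to 55.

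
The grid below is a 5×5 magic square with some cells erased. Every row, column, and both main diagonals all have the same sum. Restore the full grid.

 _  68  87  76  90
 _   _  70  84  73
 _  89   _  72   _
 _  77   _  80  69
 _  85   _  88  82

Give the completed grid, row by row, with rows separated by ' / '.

Column 4 is already complete: 76 + 84 + 72 + 80 + 88 = 400, so that is the magic constant.
Row 1 needs 400; the known cells sum to 321, so (1,1) = 79.
From column 2, 400 − (68 + 89 + 77 + 85) gives (2,2) = 81.
The remaining cell in column 5 is (3,5) = 400 − 314 = 86.
Main diagonal: 79 + 81 + 80 + 82 + ? = 400, so (3,3) = 78.
From anti-diagonal, 400 − (90 + 84 + 78 + 77) gives (5,1) = 71.
From row 2, 400 − (81 + 70 + 84 + 73) gives (2,1) = 92.
Row 3 must total 400; the given cells sum to 325, so (3,1) = 75.
Row 5: 71 + 85 + 88 + 82 + ? = 400, so (5,3) = 74.
Column 1 needs 400; the known cells sum to 317, so (4,1) = 83.
The remaining cell in column 3 is (4,3) = 400 − 309 = 91.

79 68 87 76 90 / 92 81 70 84 73 / 75 89 78 72 86 / 83 77 91 80 69 / 71 85 74 88 82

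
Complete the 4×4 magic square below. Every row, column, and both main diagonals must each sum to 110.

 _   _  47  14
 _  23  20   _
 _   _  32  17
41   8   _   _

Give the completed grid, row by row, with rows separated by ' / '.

5 44 47 14 / 38 23 20 29 / 26 35 32 17 / 41 8 11 50

The remaining cell in column 3 is (4,3) = 110 − 99 = 11.
Using anti-diagonal: 14 + 20 + 41 + ? → (3,2) = 110 − 75 = 35.
Row 3 must total 110; the given cells sum to 84, so (3,1) = 26.
Row 4: 41 + 8 + 11 + ? = 110, so (4,4) = 50.
Using column 2: 23 + 35 + 8 + ? → (1,2) = 110 − 66 = 44.
Column 4: 14 + 17 + 50 + ? = 110, so (2,4) = 29.
Main diagonal needs 110; the known cells sum to 105, so (1,1) = 5.
From row 2, 110 − (23 + 20 + 29) gives (2,1) = 38.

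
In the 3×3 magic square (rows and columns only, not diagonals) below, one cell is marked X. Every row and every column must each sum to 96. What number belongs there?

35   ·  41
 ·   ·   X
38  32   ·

29

Row 1: 35 + 41 + ? = 96, so (1,2) = 20.
Row 3 must total 96; the given cells sum to 70, so (3,3) = 26.
Using column 1: 35 + 38 + ? → (2,1) = 96 − 73 = 23.
Column 2 must total 96; the given cells sum to 52, so (2,2) = 44.
Column 3 needs 96; the known cells sum to 67, so (2,3) = 29.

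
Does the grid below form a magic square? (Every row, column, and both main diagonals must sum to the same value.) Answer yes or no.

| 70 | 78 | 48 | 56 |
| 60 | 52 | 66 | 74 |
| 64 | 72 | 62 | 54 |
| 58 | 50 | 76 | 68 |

Row 1: 70 + 78 + 48 + 56 = 252.
Row 2: 60 + 52 + 66 + 74 = 252.
Row 3: 64 + 72 + 62 + 54 = 252.
Row 4: 58 + 50 + 76 + 68 = 252.
Column 1: 70 + 60 + 64 + 58 = 252.
Column 2: 78 + 52 + 72 + 50 = 252.
Column 3: 48 + 66 + 62 + 76 = 252.
Column 4: 56 + 74 + 54 + 68 = 252.
Main diagonal: 70 + 52 + 62 + 68 = 252.
Anti-diagonal: 56 + 66 + 72 + 58 = 252.
All lines sum to 252.

Yes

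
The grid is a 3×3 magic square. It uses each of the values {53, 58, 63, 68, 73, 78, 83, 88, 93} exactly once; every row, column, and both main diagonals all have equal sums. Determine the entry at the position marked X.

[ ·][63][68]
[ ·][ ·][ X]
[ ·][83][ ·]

93

The 9 entries sum to 657, so each line sums to 657/3 = 219.
From row 1, 219 − (63 + 68) gives (1,1) = 88.
The remaining cell in column 2 is (2,2) = 219 − 146 = 73.
The remaining cell in main diagonal is (3,3) = 219 − 161 = 58.
Using anti-diagonal: 68 + 73 + ? → (3,1) = 219 − 141 = 78.
Column 1: 88 + 78 + ? = 219, so (2,1) = 53.
The remaining cell in column 3 is (2,3) = 219 − 126 = 93.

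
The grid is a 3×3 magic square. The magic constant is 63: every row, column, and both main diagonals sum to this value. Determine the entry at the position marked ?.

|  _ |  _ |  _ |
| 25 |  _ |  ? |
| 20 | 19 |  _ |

17

The remaining cell in row 3 is (3,3) = 63 − 39 = 24.
Column 1 must total 63; the given cells sum to 45, so (1,1) = 18.
Main diagonal must total 63; the given cells sum to 42, so (2,2) = 21.
Anti-diagonal: 21 + 20 + ? = 63, so (1,3) = 22.
Using row 1: 18 + 22 + ? → (1,2) = 63 − 40 = 23.
Row 2 must total 63; the given cells sum to 46, so (2,3) = 17.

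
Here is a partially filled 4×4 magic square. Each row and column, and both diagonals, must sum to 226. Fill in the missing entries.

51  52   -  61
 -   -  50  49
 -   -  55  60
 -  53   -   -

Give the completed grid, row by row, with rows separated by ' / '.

51 52 62 61 / 63 64 50 49 / 54 57 55 60 / 58 53 59 56

Using row 1: 51 + 52 + 61 + ? → (1,3) = 226 − 164 = 62.
From column 3, 226 − (62 + 50 + 55) gives (4,3) = 59.
The remaining cell in column 4 is (4,4) = 226 − 170 = 56.
Main diagonal needs 226; the known cells sum to 162, so (2,2) = 64.
Row 2 must total 226; the given cells sum to 163, so (2,1) = 63.
Row 4 must total 226; the given cells sum to 168, so (4,1) = 58.
The remaining cell in column 1 is (3,1) = 226 − 172 = 54.
Column 2: 52 + 64 + 53 + ? = 226, so (3,2) = 57.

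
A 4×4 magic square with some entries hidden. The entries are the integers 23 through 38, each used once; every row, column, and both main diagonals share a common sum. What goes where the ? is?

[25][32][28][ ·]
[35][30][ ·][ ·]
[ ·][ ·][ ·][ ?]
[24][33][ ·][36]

The entries are 23 through 38, which sum to 488, so each line sums to 488/4 = 122.
Row 1 must total 122; the given cells sum to 85, so (1,4) = 37.
Row 4 must total 122; the given cells sum to 93, so (4,3) = 29.
Column 1: 25 + 35 + 24 + ? = 122, so (3,1) = 38.
Using column 2: 32 + 30 + 33 + ? → (3,2) = 122 − 95 = 27.
The remaining cell in main diagonal is (3,3) = 122 − 91 = 31.
The remaining cell in anti-diagonal is (2,3) = 122 − 88 = 34.
Row 2 needs 122; the known cells sum to 99, so (2,4) = 23.
The remaining cell in row 3 is (3,4) = 122 − 96 = 26.

26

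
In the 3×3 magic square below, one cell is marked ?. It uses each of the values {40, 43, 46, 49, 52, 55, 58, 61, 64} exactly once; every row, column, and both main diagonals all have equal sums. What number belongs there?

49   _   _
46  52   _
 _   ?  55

40

The 9 entries sum to 468, so each line sums to 468/3 = 156.
Row 2: 46 + 52 + ? = 156, so (2,3) = 58.
From column 1, 156 − (49 + 46) gives (3,1) = 61.
The remaining cell in column 3 is (1,3) = 156 − 113 = 43.
Row 1 must total 156; the given cells sum to 92, so (1,2) = 64.
From row 3, 156 − (61 + 55) gives (3,2) = 40.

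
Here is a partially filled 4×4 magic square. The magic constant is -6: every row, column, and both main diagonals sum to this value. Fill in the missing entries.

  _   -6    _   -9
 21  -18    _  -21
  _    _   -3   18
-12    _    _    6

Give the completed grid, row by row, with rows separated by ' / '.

Row 2: 21 + (-18) + (-21) + ? = -6, so (2,3) = 12.
Using main diagonal: -18 + (-3) + 6 + ? → (1,1) = -6 − (-15) = 9.
Anti-diagonal must total -6; the given cells sum to -9, so (3,2) = 3.
From row 1, -6 − (9 + (-6) + (-9)) gives (1,3) = 0.
Using row 3: 3 + (-3) + 18 + ? → (3,1) = -6 − 18 = -24.
Column 2 needs -6; the known cells sum to -21, so (4,2) = 15.
The remaining cell in column 3 is (4,3) = -6 − 9 = -15.

9 -6 0 -9 / 21 -18 12 -21 / -24 3 -3 18 / -12 15 -15 6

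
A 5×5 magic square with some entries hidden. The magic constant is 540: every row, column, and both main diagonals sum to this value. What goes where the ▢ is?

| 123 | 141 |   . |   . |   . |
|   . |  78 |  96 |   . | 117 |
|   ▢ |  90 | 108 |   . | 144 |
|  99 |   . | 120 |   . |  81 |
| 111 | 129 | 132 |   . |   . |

72

Using column 2: 141 + 78 + 90 + 129 + ? → (4,2) = 540 − 438 = 102.
Column 3 needs 540; the known cells sum to 456, so (1,3) = 84.
Using row 4: 99 + 102 + 120 + 81 + ? → (4,4) = 540 − 402 = 138.
From main diagonal, 540 − (123 + 78 + 108 + 138) gives (5,5) = 93.
Row 5 must total 540; the given cells sum to 465, so (5,4) = 75.
The remaining cell in column 5 is (1,5) = 540 − 435 = 105.
Anti-diagonal: 105 + 108 + 102 + 111 + ? = 540, so (2,4) = 114.
From row 1, 540 − (123 + 141 + 84 + 105) gives (1,4) = 87.
Using row 2: 78 + 96 + 114 + 117 + ? → (2,1) = 540 − 405 = 135.
Column 1: 123 + 135 + 99 + 111 + ? = 540, so (3,1) = 72.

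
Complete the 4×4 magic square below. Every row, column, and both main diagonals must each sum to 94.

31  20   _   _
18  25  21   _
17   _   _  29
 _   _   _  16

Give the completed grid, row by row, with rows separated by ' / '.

Row 2: 18 + 25 + 21 + ? = 94, so (2,4) = 30.
From column 1, 94 − (31 + 18 + 17) gives (4,1) = 28.
Using column 4: 30 + 29 + 16 + ? → (1,4) = 94 − 75 = 19.
From main diagonal, 94 − (31 + 25 + 16) gives (3,3) = 22.
Using anti-diagonal: 19 + 21 + 28 + ? → (3,2) = 94 − 68 = 26.
The remaining cell in row 1 is (1,3) = 94 − 70 = 24.
Column 2 must total 94; the given cells sum to 71, so (4,2) = 23.
Column 3 must total 94; the given cells sum to 67, so (4,3) = 27.

31 20 24 19 / 18 25 21 30 / 17 26 22 29 / 28 23 27 16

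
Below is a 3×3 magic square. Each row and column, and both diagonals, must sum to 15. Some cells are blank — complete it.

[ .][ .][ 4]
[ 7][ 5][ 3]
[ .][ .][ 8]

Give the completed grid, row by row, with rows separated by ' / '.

2 9 4 / 7 5 3 / 6 1 8

Main diagonal needs 15; the known cells sum to 13, so (1,1) = 2.
Anti-diagonal must total 15; the given cells sum to 9, so (3,1) = 6.
Using row 1: 2 + 4 + ? → (1,2) = 15 − 6 = 9.
From row 3, 15 − (6 + 8) gives (3,2) = 1.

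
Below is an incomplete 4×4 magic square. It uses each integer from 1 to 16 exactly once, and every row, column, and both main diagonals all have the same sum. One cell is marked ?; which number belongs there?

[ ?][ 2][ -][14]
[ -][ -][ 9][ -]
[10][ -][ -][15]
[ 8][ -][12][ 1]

11

The entries are 1 through 16, which sum to 136, so each line sums to 136/4 = 34.
Row 4: 8 + 12 + 1 + ? = 34, so (4,2) = 13.
Using column 4: 14 + 15 + 1 + ? → (2,4) = 34 − 30 = 4.
Anti-diagonal: 14 + 9 + 8 + ? = 34, so (3,2) = 3.
Row 3 needs 34; the known cells sum to 28, so (3,3) = 6.
Using column 2: 2 + 3 + 13 + ? → (2,2) = 34 − 18 = 16.
From column 3, 34 − (9 + 6 + 12) gives (1,3) = 7.
Main diagonal needs 34; the known cells sum to 23, so (1,1) = 11.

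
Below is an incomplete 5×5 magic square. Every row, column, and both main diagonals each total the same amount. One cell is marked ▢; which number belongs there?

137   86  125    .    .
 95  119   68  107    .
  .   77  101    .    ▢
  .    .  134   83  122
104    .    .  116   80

Main diagonal is complete and sums to 520; that is the magic constant.
The remaining cell in row 2 is (2,5) = 520 − 389 = 131.
From column 3, 520 − (125 + 68 + 101 + 134) gives (5,3) = 92.
From row 5, 520 − (104 + 92 + 116 + 80) gives (5,2) = 128.
Column 2: 86 + 119 + 77 + 128 + ? = 520, so (4,2) = 110.
Anti-diagonal must total 520; the given cells sum to 422, so (1,5) = 98.
Row 1 needs 520; the known cells sum to 446, so (1,4) = 74.
Using row 4: 110 + 134 + 83 + 122 + ? → (4,1) = 520 − 449 = 71.
Column 1 must total 520; the given cells sum to 407, so (3,1) = 113.
Column 4 must total 520; the given cells sum to 380, so (3,4) = 140.
Column 5 needs 520; the known cells sum to 431, so (3,5) = 89.

89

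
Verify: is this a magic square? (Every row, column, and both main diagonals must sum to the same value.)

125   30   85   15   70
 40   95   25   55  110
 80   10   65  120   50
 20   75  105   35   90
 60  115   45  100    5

Row 1: 125 + 30 + 85 + 15 + 70 = 325.
Row 2: 40 + 95 + 25 + 55 + 110 = 325.
Row 3: 80 + 10 + 65 + 120 + 50 = 325.
Row 4: 20 + 75 + 105 + 35 + 90 = 325.
Row 5: 60 + 115 + 45 + 100 + 5 = 325.
Column 1: 125 + 40 + 80 + 20 + 60 = 325.
Column 2: 30 + 95 + 10 + 75 + 115 = 325.
Column 3: 85 + 25 + 65 + 105 + 45 = 325.
Column 4: 15 + 55 + 120 + 35 + 100 = 325.
Column 5: 70 + 110 + 50 + 90 + 5 = 325.
Main diagonal: 125 + 95 + 65 + 35 + 5 = 325.
Anti-diagonal: 70 + 55 + 65 + 75 + 60 = 325.
All lines sum to 325.

Yes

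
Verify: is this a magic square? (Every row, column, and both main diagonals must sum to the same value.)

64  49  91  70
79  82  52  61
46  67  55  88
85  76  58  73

No — column 1 sums to 274 but column 3 sums to 256.

Row 1: 64 + 49 + 91 + 70 = 274.
Row 2: 79 + 82 + 52 + 61 = 274.
Row 3: 46 + 67 + 55 + 88 = 256.
Row 4: 85 + 76 + 58 + 73 = 292.
Column 1: 64 + 79 + 46 + 85 = 274.
Column 2: 49 + 82 + 67 + 76 = 274.
Column 3: 91 + 52 + 55 + 58 = 256.
Column 4: 70 + 61 + 88 + 73 = 292.
Main diagonal: 64 + 82 + 55 + 73 = 274.
Anti-diagonal: 70 + 52 + 67 + 85 = 274.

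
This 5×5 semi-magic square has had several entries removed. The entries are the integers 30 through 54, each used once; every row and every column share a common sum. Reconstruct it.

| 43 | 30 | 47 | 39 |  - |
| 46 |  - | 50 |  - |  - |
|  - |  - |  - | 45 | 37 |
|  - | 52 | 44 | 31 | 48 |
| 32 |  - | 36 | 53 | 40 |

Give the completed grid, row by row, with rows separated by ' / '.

43 30 47 39 51 / 46 38 50 42 34 / 54 41 33 45 37 / 35 52 44 31 48 / 32 49 36 53 40

The entries are 30 through 54, which sum to 1050, so each line sums to 1050/5 = 210.
Using row 1: 43 + 30 + 47 + 39 + ? → (1,5) = 210 − 159 = 51.
Using row 4: 52 + 44 + 31 + 48 + ? → (4,1) = 210 − 175 = 35.
From row 5, 210 − (32 + 36 + 53 + 40) gives (5,2) = 49.
Using column 1: 43 + 46 + 35 + 32 + ? → (3,1) = 210 − 156 = 54.
Column 3 needs 210; the known cells sum to 177, so (3,3) = 33.
Using column 4: 39 + 45 + 31 + 53 + ? → (2,4) = 210 − 168 = 42.
Column 5 needs 210; the known cells sum to 176, so (2,5) = 34.
Row 2 must total 210; the given cells sum to 172, so (2,2) = 38.
Using row 3: 54 + 33 + 45 + 37 + ? → (3,2) = 210 − 169 = 41.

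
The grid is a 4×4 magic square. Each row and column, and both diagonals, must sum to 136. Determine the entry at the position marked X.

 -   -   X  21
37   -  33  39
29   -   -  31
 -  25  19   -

43

Using row 2: 37 + 33 + 39 + ? → (2,2) = 136 − 109 = 27.
The remaining cell in column 4 is (4,4) = 136 − 91 = 45.
Row 4 must total 136; the given cells sum to 89, so (4,1) = 47.
The remaining cell in column 1 is (1,1) = 136 − 113 = 23.
From main diagonal, 136 − (23 + 27 + 45) gives (3,3) = 41.
Anti-diagonal must total 136; the given cells sum to 101, so (3,2) = 35.
The remaining cell in column 2 is (1,2) = 136 − 87 = 49.
Column 3: 33 + 41 + 19 + ? = 136, so (1,3) = 43.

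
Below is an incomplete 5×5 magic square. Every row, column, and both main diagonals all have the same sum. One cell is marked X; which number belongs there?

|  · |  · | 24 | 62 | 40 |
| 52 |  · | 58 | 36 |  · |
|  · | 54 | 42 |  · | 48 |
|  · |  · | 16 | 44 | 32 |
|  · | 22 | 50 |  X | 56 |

Column 3 is complete and sums to 190; that is the magic constant.
Column 5 must total 190; the given cells sum to 176, so (2,5) = 14.
Row 2: 52 + 58 + 36 + 14 + ? = 190, so (2,2) = 30.
Main diagonal: 30 + 42 + 44 + 56 + ? = 190, so (1,1) = 18.
Row 1 needs 190; the known cells sum to 144, so (1,2) = 46.
The remaining cell in column 2 is (4,2) = 190 − 152 = 38.
Anti-diagonal: 40 + 36 + 42 + 38 + ? = 190, so (5,1) = 34.
Row 4 needs 190; the known cells sum to 130, so (4,1) = 60.
Using row 5: 34 + 22 + 50 + 56 + ? → (5,4) = 190 − 162 = 28.

28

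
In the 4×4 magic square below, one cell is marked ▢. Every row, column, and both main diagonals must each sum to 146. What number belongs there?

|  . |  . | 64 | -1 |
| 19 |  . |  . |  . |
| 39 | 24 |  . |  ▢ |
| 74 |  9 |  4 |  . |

54

Row 4: 74 + 9 + 4 + ? = 146, so (4,4) = 59.
Column 1 must total 146; the given cells sum to 132, so (1,1) = 14.
Using anti-diagonal: -1 + 24 + 74 + ? → (2,3) = 146 − 97 = 49.
From row 1, 146 − (14 + 64 + (-1)) gives (1,2) = 69.
The remaining cell in column 2 is (2,2) = 146 − 102 = 44.
Using column 3: 64 + 49 + 4 + ? → (3,3) = 146 − 117 = 29.
Row 2 must total 146; the given cells sum to 112, so (2,4) = 34.
Row 3 must total 146; the given cells sum to 92, so (3,4) = 54.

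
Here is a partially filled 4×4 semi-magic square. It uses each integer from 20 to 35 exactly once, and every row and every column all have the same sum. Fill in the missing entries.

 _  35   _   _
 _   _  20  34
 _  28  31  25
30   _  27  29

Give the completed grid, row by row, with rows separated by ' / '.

21 35 32 22 / 33 23 20 34 / 26 28 31 25 / 30 24 27 29

The entries are 20 through 35, which sum to 440, so each line sums to 440/4 = 110.
From row 3, 110 − (28 + 31 + 25) gives (3,1) = 26.
Row 4 must total 110; the given cells sum to 86, so (4,2) = 24.
Column 2: 35 + 28 + 24 + ? = 110, so (2,2) = 23.
From column 3, 110 − (20 + 31 + 27) gives (1,3) = 32.
From column 4, 110 − (34 + 25 + 29) gives (1,4) = 22.
Row 1: 35 + 32 + 22 + ? = 110, so (1,1) = 21.
Using row 2: 23 + 20 + 34 + ? → (2,1) = 110 − 77 = 33.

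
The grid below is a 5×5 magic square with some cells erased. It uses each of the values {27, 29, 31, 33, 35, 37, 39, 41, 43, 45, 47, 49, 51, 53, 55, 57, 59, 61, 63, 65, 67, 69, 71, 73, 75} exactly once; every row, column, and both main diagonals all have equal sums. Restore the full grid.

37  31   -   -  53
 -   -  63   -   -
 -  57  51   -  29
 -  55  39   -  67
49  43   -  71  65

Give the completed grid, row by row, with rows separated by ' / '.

37 31 75 59 53 / 35 69 63 47 41 / 73 57 51 45 29 / 61 55 39 33 67 / 49 43 27 71 65

The 25 entries sum to 1275, so each line sums to 1275/5 = 255.
Row 5: 49 + 43 + 71 + 65 + ? = 255, so (5,3) = 27.
Column 2 must total 255; the given cells sum to 186, so (2,2) = 69.
Column 3: 63 + 51 + 39 + 27 + ? = 255, so (1,3) = 75.
Column 5 needs 255; the known cells sum to 214, so (2,5) = 41.
Main diagonal: 37 + 69 + 51 + 65 + ? = 255, so (4,4) = 33.
Anti-diagonal needs 255; the known cells sum to 208, so (2,4) = 47.
Row 1 must total 255; the given cells sum to 196, so (1,4) = 59.
Row 2 must total 255; the given cells sum to 220, so (2,1) = 35.
Row 4: 55 + 39 + 33 + 67 + ? = 255, so (4,1) = 61.
Column 1 needs 255; the known cells sum to 182, so (3,1) = 73.
From column 4, 255 − (59 + 47 + 33 + 71) gives (3,4) = 45.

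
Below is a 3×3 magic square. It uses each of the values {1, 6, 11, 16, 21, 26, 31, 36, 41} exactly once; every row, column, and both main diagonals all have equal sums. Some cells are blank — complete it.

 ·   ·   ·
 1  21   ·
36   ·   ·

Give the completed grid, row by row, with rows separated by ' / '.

The 9 entries sum to 189, so each line sums to 189/3 = 63.
The remaining cell in row 2 is (2,3) = 63 − 22 = 41.
Column 1: 1 + 36 + ? = 63, so (1,1) = 26.
The remaining cell in main diagonal is (3,3) = 63 − 47 = 16.
From anti-diagonal, 63 − (21 + 36) gives (1,3) = 6.
Row 1 must total 63; the given cells sum to 32, so (1,2) = 31.
Row 3 needs 63; the known cells sum to 52, so (3,2) = 11.

26 31 6 / 1 21 41 / 36 11 16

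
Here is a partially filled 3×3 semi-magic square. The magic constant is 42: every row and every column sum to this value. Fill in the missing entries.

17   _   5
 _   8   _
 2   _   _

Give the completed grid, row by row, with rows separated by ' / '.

Row 1 must total 42; the given cells sum to 22, so (1,2) = 20.
Using column 1: 17 + 2 + ? → (2,1) = 42 − 19 = 23.
Column 2: 20 + 8 + ? = 42, so (3,2) = 14.
Row 2: 23 + 8 + ? = 42, so (2,3) = 11.
Row 3 must total 42; the given cells sum to 16, so (3,3) = 26.

17 20 5 / 23 8 11 / 2 14 26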